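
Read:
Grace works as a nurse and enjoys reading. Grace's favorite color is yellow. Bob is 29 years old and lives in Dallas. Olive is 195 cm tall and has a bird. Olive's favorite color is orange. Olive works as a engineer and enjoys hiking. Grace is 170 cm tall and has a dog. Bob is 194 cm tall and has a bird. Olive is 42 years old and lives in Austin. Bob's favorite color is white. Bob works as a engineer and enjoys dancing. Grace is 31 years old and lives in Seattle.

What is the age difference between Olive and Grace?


|42 - 31| = 11

11


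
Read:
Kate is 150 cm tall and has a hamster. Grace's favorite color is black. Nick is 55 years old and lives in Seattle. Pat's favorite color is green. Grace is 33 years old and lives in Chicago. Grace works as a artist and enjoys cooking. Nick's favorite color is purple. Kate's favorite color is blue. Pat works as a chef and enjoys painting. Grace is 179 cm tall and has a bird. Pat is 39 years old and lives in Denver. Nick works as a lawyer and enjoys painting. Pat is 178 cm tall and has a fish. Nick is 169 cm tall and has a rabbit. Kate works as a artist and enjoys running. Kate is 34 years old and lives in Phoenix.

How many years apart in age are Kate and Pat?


34 vs 39, diff = 5

5


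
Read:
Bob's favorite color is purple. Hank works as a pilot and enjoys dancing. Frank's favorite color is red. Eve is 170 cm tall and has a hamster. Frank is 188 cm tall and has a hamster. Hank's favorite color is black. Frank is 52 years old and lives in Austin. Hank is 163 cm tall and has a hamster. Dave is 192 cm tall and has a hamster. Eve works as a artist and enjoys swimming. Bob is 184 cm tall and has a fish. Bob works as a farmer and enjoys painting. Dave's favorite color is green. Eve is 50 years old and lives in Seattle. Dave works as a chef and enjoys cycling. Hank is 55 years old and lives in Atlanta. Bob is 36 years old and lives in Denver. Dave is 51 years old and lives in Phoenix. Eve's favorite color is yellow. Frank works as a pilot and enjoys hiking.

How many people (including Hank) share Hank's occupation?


Hank is a pilot. Count = 2

2


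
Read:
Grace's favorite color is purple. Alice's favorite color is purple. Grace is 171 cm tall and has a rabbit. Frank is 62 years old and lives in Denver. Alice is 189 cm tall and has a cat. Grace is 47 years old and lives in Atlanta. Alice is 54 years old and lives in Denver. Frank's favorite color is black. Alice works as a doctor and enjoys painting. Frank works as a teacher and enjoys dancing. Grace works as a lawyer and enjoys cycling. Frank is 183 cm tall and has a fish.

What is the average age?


Sum=163, n=3, avg=54.33

54.33


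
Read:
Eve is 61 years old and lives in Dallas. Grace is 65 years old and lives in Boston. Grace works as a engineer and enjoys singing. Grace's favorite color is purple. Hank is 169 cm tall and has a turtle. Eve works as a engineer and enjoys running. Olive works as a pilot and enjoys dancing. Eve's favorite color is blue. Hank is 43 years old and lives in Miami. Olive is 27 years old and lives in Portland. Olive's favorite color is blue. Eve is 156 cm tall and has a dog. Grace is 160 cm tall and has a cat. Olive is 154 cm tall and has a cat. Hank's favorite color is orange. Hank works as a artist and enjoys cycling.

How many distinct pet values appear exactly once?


Unique pet values: 2

2


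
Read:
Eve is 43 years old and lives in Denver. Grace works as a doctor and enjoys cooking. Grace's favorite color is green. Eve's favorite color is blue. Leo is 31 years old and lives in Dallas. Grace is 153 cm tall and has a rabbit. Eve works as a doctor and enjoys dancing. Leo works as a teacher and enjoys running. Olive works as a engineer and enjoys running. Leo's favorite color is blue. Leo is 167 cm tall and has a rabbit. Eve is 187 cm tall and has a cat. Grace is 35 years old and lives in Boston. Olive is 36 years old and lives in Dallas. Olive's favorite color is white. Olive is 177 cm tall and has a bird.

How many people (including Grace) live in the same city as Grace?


Grace lives in Boston. Count = 1

1


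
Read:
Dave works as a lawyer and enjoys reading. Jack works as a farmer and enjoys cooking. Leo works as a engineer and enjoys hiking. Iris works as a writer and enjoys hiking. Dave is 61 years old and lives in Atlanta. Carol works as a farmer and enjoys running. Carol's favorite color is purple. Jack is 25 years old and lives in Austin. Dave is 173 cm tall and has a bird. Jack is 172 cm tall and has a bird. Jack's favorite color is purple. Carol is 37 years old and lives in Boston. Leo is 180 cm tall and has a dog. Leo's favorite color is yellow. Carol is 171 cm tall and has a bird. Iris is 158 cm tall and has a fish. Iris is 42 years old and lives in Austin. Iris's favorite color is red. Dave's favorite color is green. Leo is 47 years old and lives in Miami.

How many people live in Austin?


Count in Austin: 2

2


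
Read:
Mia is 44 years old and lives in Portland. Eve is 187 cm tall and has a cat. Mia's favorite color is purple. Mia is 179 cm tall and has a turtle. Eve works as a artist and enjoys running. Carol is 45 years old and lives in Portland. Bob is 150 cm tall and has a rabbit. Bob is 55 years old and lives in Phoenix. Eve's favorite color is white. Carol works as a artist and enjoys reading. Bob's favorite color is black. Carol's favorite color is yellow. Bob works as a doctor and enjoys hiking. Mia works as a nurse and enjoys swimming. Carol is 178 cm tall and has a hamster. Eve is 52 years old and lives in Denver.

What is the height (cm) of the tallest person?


Tallest: Eve at 187 cm

187


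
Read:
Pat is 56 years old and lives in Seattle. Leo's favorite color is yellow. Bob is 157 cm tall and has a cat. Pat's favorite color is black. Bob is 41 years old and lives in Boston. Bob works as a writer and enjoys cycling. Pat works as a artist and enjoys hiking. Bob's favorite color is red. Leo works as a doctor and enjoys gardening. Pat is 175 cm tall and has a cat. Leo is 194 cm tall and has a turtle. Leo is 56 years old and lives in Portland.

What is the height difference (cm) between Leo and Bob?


|194 - 157| = 37

37


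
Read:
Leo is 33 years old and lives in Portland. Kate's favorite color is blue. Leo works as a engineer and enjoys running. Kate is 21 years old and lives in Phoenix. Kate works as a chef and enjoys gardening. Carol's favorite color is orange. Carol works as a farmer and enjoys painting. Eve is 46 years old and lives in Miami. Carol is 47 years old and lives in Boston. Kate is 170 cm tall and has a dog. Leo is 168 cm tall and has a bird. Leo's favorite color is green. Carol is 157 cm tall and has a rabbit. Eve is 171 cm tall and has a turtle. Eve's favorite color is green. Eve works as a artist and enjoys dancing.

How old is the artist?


The artist is Eve, age 46

46


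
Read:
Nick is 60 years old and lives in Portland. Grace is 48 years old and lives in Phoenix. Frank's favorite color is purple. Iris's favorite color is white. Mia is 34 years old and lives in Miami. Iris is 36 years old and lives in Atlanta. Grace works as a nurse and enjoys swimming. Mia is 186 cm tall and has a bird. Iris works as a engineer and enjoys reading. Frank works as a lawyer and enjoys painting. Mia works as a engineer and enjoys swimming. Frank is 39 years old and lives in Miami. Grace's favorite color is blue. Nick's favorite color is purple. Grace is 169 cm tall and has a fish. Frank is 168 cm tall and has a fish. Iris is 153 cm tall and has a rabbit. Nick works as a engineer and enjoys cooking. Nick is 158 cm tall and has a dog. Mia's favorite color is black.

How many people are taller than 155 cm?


Taller than 155: 4

4


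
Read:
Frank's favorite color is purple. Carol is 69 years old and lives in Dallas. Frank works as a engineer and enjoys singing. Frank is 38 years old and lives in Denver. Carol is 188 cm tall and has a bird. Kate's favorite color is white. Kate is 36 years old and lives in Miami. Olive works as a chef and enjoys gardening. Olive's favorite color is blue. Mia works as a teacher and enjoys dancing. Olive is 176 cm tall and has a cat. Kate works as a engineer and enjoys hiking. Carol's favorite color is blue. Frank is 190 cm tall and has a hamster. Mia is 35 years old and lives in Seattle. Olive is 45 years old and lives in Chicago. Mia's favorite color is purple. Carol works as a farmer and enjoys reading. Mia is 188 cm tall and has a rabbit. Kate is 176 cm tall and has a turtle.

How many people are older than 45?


Filter: 1

1


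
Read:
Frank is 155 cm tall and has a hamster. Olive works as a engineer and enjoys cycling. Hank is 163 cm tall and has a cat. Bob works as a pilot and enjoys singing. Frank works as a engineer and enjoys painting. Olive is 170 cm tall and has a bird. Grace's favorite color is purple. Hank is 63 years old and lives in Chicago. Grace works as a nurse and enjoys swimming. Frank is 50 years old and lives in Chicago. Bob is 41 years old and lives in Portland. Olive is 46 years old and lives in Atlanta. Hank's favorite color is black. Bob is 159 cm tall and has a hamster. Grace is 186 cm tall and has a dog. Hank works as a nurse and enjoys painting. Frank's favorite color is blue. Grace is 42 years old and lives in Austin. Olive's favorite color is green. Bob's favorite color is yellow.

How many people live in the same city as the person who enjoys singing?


Person with hobby singing is Bob, city Portland. Count = 1

1


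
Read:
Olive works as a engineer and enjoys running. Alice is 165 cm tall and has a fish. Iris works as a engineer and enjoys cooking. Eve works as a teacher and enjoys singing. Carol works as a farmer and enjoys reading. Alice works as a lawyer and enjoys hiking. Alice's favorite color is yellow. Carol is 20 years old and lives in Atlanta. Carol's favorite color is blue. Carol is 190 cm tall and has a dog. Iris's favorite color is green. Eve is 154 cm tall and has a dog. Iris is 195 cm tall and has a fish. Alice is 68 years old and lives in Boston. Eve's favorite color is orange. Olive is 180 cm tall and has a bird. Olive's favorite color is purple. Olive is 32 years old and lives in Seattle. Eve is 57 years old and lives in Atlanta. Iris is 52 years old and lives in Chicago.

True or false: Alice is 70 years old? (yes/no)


Alice is actually 68. no

no


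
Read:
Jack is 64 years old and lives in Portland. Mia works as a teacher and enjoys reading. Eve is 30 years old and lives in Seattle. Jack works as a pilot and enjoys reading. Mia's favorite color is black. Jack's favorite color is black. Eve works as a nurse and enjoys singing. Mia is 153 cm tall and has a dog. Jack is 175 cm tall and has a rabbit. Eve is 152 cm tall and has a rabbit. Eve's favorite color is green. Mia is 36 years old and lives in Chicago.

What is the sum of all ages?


64+30+36 = 130

130


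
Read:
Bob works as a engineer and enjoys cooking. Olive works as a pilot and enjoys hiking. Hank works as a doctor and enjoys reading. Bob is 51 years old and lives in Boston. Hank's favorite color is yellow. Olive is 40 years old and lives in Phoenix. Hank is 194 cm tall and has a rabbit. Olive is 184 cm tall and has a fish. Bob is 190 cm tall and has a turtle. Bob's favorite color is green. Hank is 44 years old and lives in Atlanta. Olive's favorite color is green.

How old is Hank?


Hank is 44 years old

44


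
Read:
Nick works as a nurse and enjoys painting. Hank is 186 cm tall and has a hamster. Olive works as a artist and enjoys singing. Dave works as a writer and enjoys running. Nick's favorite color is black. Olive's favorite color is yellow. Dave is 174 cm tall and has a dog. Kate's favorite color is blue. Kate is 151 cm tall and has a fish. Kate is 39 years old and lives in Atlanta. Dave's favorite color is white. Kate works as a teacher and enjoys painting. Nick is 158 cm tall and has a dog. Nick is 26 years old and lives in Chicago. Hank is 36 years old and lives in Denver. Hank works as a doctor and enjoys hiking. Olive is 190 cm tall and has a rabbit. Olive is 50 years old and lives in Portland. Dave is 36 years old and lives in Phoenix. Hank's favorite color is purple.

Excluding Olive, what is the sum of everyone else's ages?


Sum (excluding Olive): 137

137


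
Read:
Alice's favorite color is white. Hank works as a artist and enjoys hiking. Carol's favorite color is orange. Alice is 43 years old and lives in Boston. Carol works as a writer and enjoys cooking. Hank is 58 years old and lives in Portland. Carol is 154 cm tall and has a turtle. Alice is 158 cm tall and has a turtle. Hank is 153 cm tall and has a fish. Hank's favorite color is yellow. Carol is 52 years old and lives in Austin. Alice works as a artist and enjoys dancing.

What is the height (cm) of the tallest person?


Tallest: Alice at 158 cm

158


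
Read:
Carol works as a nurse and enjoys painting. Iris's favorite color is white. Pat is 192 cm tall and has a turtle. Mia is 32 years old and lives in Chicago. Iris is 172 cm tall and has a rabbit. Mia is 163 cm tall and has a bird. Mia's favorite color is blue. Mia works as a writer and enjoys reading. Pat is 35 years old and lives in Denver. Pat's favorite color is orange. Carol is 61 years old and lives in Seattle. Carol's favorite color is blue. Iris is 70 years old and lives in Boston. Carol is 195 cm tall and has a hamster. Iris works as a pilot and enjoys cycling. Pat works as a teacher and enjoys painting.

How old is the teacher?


The teacher is Pat, age 35

35


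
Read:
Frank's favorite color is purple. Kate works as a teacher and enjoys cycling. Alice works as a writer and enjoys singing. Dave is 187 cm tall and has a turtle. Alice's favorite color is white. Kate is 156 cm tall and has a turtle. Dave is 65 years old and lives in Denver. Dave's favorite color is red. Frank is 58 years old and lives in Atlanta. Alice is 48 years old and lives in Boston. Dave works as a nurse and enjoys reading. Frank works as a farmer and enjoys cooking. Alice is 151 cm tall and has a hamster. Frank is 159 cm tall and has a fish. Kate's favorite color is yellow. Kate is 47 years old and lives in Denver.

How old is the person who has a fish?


Person with fish is Frank, age 58

58


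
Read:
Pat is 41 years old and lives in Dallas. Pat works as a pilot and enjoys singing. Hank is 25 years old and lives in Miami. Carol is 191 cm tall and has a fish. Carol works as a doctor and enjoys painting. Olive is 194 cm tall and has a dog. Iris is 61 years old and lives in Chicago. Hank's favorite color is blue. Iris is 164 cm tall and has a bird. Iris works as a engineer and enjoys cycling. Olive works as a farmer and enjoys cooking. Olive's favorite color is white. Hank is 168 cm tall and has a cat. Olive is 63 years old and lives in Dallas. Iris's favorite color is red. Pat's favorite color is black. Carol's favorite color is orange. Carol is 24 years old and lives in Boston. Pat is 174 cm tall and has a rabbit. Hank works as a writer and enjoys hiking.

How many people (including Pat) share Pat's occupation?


Pat is a pilot. Count = 1

1


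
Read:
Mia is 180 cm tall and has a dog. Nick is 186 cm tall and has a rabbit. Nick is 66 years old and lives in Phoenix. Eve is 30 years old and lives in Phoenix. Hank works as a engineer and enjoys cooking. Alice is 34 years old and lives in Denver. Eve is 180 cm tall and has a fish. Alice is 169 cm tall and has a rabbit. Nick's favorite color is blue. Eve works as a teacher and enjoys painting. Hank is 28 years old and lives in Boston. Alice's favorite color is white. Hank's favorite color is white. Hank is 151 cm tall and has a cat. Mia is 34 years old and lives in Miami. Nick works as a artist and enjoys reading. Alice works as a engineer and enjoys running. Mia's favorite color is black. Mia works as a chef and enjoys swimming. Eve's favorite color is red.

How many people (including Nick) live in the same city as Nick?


Nick lives in Phoenix. Count = 2

2


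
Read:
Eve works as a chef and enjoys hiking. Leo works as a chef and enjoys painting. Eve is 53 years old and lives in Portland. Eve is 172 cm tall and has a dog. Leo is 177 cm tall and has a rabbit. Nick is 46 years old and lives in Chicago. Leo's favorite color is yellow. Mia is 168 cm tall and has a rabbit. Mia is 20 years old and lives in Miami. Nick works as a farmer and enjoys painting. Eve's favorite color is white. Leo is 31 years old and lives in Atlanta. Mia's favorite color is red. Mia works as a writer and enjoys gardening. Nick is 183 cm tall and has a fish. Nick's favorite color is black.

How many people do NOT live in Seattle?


Not in Seattle: 4

4


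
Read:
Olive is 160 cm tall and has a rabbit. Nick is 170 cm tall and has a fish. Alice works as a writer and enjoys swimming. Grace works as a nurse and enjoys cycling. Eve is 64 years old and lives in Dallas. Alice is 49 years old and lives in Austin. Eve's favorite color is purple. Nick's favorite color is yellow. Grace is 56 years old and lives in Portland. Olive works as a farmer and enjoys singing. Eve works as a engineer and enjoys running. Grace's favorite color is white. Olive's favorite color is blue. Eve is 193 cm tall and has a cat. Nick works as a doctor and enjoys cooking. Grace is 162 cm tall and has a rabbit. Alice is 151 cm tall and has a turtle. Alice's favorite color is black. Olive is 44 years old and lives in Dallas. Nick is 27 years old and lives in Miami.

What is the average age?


Sum=240, n=5, avg=48

48


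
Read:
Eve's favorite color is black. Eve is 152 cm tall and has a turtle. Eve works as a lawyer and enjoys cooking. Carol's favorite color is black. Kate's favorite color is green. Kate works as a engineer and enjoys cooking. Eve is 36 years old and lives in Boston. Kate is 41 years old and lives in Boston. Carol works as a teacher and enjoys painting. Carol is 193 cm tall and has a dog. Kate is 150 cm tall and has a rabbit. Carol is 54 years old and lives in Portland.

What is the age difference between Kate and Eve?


|41 - 36| = 5

5


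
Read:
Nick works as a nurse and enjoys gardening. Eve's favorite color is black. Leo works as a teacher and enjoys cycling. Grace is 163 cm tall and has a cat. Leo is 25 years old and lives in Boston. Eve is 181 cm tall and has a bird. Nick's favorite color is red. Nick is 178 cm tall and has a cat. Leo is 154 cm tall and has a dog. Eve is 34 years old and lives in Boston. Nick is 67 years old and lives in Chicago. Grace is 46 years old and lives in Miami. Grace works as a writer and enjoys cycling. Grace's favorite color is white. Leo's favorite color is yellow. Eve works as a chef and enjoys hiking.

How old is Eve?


Eve is 34 years old

34


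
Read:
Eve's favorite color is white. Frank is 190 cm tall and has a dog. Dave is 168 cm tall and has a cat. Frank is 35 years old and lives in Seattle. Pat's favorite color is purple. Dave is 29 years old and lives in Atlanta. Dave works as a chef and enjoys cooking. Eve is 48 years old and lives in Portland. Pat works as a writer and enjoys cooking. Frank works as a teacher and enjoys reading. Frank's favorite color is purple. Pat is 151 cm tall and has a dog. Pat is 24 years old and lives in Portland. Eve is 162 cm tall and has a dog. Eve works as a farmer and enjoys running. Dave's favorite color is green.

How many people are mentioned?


People: Dave, Pat, Frank, Eve. Count = 4

4


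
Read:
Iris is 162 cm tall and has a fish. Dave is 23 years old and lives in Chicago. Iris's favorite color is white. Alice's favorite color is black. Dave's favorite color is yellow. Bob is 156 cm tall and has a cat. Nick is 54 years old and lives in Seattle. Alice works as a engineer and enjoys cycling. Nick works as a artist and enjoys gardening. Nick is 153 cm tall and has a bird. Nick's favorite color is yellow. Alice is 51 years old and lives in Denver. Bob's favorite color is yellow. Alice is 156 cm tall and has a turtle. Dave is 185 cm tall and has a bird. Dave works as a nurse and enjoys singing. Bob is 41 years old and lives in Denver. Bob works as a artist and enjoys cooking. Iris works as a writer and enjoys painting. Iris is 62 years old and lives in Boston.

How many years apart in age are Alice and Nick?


51 vs 54, diff = 3

3


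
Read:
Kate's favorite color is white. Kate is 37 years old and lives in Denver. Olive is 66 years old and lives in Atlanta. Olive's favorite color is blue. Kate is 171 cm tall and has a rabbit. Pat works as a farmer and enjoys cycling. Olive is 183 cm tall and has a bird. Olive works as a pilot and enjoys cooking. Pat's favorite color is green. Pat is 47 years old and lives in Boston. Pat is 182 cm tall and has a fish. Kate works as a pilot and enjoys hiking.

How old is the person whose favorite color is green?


Person with favorite color=green is Pat, age 47

47


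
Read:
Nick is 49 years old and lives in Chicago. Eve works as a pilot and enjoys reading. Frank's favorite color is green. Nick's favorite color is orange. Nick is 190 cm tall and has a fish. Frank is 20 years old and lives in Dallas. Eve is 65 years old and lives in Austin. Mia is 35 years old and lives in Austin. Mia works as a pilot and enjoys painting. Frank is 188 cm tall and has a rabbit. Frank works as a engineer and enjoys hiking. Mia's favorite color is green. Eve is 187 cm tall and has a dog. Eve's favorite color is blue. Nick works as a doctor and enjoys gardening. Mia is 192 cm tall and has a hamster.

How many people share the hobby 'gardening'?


Count: 1

1


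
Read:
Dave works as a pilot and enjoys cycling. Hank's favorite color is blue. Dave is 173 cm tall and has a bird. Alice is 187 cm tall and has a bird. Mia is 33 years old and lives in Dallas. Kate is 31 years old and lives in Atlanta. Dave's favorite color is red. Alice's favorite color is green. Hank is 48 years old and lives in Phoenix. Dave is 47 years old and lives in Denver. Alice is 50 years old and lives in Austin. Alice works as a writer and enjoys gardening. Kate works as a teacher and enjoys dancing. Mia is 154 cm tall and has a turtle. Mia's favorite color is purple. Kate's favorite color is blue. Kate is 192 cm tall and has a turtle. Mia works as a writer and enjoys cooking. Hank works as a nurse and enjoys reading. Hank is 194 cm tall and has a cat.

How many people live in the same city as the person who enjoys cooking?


Person with hobby cooking is Mia, city Dallas. Count = 1

1


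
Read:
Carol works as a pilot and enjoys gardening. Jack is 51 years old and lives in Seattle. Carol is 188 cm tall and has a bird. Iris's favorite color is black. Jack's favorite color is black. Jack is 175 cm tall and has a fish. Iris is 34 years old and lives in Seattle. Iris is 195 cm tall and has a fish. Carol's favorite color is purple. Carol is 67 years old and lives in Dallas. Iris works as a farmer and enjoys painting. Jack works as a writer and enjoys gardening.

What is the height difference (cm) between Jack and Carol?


|175 - 188| = 13

13


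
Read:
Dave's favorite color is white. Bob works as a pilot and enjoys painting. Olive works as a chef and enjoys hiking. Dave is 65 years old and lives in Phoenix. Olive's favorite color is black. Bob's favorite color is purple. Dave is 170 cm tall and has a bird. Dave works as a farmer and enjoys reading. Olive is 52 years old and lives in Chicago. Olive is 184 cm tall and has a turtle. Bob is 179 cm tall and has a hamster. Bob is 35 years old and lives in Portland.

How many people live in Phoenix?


Count in Phoenix: 1

1


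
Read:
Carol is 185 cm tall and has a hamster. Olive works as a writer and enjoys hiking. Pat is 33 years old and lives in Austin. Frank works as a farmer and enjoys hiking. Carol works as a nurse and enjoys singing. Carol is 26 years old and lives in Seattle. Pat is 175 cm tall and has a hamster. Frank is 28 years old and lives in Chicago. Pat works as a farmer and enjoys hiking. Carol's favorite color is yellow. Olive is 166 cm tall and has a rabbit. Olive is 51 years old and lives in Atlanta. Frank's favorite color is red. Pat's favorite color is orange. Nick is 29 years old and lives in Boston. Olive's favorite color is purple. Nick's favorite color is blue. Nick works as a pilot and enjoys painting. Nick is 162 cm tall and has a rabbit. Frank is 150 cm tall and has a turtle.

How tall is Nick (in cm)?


Nick is 162 cm tall

162


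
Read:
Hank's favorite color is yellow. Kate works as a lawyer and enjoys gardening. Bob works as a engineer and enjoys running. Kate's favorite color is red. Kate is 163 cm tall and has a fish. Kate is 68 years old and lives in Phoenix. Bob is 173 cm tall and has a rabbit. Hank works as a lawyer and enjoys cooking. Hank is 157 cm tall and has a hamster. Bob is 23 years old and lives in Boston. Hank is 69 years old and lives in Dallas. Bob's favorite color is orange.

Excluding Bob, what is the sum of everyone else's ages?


Sum (excluding Bob): 137

137


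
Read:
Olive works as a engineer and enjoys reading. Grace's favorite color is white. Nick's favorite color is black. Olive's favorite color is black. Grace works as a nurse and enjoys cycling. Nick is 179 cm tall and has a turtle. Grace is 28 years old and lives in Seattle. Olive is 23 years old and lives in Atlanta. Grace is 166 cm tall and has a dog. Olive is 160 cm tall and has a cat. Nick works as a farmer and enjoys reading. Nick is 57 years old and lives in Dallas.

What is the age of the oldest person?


Oldest: Nick at 57

57


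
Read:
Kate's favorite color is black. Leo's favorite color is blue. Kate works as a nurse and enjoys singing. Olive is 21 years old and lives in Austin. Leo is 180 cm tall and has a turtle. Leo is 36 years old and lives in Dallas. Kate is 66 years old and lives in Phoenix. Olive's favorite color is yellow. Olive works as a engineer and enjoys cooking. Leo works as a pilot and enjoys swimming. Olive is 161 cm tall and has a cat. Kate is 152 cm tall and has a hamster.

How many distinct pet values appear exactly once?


Unique pet values: 3

3


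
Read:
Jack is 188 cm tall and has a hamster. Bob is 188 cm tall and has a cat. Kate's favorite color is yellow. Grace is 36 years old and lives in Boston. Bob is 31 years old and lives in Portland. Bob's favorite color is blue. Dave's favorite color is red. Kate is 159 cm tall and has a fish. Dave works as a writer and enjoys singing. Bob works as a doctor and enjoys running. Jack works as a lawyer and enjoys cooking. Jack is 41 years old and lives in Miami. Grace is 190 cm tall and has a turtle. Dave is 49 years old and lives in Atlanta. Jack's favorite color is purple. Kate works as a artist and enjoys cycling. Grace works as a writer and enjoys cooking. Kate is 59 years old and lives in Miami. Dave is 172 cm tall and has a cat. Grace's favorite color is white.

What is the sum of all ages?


41+49+36+59+31 = 216

216


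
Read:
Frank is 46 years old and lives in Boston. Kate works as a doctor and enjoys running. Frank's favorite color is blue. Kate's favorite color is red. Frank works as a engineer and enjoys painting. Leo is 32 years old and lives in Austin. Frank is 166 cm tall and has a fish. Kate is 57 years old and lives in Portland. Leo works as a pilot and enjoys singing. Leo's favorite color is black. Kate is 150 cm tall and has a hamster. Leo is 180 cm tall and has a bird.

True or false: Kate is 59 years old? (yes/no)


Kate is actually 57. no

no


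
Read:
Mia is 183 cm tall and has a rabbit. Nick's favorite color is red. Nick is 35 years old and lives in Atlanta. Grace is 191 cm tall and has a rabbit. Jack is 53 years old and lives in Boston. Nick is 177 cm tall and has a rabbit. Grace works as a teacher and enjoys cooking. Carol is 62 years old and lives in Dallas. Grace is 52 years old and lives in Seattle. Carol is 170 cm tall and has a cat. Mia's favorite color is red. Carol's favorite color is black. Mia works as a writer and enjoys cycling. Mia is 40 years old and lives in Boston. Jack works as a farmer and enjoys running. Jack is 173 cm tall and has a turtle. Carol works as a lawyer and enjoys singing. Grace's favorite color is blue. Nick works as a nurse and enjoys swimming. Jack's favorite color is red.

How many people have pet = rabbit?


Count: 3

3


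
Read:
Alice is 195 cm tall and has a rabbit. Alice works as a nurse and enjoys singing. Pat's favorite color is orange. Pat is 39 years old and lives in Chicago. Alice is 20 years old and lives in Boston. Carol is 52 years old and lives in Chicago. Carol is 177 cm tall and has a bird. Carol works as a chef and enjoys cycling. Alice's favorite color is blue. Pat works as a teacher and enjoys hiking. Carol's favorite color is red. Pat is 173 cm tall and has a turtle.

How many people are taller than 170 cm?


Taller than 170: 3

3


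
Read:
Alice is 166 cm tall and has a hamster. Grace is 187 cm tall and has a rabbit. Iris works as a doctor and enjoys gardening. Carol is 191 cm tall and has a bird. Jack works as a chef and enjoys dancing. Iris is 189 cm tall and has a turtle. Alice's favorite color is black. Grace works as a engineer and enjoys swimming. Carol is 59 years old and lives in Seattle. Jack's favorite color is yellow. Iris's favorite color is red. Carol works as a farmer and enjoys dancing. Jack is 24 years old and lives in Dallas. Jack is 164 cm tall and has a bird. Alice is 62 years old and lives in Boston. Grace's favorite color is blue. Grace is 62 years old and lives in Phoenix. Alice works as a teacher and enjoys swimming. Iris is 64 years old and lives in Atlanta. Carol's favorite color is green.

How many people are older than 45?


Filter: 4

4


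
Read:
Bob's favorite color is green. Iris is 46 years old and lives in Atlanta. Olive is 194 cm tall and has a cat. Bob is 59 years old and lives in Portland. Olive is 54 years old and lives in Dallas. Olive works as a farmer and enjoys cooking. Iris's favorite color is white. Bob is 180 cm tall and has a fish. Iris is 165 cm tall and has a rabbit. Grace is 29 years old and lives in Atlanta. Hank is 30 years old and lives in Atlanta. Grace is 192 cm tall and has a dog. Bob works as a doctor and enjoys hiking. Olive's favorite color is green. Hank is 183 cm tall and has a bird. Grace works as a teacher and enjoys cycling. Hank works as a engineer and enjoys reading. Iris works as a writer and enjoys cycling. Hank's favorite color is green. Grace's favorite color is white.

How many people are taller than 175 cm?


Taller than 175: 4

4


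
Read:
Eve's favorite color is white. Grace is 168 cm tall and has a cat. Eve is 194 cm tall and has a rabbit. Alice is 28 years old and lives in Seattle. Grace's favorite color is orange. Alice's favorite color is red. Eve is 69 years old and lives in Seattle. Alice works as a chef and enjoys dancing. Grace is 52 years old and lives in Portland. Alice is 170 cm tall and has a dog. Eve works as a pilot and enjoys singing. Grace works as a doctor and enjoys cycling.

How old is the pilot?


The pilot is Eve, age 69

69


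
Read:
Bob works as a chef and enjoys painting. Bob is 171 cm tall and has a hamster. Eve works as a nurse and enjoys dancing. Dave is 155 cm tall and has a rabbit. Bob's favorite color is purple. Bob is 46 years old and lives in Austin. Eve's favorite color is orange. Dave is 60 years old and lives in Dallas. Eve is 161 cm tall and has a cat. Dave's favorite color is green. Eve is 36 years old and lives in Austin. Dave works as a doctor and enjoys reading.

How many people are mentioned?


People: Bob, Eve, Dave. Count = 3

3


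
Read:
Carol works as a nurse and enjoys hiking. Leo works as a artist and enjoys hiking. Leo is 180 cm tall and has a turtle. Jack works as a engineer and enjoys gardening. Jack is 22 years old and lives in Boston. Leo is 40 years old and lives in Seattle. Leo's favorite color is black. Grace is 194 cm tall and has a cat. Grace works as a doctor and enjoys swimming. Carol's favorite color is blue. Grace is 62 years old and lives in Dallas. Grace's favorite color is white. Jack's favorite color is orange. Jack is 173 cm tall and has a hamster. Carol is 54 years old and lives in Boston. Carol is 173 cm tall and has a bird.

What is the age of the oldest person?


Oldest: Grace at 62

62


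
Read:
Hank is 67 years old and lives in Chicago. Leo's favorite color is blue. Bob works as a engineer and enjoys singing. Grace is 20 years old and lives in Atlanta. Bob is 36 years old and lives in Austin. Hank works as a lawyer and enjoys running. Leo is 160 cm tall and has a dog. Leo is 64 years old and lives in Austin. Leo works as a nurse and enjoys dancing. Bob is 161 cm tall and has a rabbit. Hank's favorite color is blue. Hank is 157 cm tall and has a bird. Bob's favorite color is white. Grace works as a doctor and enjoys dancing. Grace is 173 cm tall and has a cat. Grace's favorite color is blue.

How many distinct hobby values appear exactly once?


Unique hobby values: 2

2


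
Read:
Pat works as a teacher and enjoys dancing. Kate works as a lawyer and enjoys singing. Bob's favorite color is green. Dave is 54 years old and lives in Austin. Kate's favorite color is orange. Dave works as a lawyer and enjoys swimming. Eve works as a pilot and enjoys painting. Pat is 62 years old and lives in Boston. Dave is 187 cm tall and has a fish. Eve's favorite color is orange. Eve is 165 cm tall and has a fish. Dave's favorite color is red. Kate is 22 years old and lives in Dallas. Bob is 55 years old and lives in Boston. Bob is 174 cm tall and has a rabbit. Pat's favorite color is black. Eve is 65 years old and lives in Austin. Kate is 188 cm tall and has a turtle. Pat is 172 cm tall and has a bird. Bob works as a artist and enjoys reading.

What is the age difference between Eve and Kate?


|65 - 22| = 43

43


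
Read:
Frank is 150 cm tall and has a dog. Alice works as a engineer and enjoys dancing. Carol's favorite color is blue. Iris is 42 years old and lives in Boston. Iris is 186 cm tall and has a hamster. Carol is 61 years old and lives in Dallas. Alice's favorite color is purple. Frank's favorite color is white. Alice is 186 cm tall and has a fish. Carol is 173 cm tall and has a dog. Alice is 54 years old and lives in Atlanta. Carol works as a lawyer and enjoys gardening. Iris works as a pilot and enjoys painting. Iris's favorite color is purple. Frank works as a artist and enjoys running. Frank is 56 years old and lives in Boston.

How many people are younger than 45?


Filter: 1

1


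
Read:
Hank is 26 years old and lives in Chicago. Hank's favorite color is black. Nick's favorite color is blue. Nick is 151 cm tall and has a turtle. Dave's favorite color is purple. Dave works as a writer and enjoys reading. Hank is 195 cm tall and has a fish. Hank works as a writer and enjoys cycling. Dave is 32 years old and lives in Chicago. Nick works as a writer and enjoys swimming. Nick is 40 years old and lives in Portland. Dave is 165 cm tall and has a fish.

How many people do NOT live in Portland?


Not in Portland: 2

2


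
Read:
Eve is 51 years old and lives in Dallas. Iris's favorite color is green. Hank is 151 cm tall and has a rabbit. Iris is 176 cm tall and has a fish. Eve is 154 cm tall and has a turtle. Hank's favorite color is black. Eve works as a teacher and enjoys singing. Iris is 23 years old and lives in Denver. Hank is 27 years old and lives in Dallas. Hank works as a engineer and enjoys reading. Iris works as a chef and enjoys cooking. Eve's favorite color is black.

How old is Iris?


Iris is 23 years old

23


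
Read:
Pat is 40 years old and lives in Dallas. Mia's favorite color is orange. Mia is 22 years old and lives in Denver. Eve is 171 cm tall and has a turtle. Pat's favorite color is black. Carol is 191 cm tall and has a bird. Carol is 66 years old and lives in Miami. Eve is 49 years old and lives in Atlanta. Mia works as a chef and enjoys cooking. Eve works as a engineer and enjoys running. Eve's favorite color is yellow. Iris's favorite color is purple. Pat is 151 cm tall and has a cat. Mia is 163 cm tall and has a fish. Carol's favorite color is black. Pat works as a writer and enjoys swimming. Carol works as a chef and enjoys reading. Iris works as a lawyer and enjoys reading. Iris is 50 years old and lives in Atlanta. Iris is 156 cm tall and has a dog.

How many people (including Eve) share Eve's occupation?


Eve is a engineer. Count = 1

1


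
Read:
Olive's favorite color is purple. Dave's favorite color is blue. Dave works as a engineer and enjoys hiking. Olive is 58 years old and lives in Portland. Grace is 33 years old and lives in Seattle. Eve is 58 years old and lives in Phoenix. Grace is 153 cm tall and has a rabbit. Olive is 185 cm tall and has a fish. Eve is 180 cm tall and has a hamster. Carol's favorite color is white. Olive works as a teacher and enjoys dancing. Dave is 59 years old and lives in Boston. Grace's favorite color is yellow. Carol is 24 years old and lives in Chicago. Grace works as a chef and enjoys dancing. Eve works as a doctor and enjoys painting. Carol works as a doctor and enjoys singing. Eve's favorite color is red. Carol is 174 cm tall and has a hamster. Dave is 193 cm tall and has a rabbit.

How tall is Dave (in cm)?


Dave is 193 cm tall

193


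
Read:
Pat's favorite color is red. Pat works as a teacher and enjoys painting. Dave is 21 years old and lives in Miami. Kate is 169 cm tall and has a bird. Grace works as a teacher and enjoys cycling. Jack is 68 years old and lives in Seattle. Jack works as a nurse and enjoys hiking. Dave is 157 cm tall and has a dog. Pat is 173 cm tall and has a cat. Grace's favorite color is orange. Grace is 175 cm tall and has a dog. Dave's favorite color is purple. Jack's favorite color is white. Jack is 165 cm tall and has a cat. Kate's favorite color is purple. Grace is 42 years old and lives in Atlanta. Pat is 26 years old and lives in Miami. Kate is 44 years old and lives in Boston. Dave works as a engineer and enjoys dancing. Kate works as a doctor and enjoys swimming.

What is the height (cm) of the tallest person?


Tallest: Grace at 175 cm

175


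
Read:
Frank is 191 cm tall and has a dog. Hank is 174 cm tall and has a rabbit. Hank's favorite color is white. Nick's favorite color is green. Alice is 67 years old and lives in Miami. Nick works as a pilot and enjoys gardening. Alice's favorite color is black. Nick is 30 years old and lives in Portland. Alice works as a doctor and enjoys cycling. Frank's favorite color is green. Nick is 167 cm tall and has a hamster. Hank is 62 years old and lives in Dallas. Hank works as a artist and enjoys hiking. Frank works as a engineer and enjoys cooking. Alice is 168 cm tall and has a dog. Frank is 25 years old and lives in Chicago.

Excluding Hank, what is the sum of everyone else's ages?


Sum (excluding Hank): 122

122


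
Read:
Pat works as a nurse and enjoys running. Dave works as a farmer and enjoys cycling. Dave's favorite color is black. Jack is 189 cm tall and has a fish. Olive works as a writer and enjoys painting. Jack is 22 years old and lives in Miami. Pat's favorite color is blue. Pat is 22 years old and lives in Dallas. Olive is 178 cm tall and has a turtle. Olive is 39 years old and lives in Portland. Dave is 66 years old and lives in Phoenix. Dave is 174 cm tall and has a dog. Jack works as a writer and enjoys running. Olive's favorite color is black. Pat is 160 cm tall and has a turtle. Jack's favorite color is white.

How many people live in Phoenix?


Count in Phoenix: 1

1


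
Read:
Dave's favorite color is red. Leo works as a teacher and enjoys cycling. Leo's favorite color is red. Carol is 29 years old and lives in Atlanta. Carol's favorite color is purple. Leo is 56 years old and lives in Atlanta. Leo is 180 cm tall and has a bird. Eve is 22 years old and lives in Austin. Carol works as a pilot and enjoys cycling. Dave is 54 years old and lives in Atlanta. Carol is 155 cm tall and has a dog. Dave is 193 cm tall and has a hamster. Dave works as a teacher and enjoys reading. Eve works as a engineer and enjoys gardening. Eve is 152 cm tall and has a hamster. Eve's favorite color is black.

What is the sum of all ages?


54+29+56+22 = 161

161
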